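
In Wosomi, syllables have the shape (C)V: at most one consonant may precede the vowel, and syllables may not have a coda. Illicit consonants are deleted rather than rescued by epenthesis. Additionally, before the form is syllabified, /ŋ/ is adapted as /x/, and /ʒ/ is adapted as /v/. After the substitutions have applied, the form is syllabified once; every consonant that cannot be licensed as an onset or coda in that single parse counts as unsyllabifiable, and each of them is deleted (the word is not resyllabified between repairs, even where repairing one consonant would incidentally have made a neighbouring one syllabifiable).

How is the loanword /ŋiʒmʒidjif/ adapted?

xiviji

Substitution: /ŋ/ → /x/, /ʒ/ → /v/, giving /xivmvidjif/.
The consonants /v/, /m/, /d/, /f/ cannot be parsed into a legal (C)V syllable (no codas are permitted; onsets are limited to one consonant).
Each unlicensed consonant is deleted: /v/, /m/, /d/, /f/.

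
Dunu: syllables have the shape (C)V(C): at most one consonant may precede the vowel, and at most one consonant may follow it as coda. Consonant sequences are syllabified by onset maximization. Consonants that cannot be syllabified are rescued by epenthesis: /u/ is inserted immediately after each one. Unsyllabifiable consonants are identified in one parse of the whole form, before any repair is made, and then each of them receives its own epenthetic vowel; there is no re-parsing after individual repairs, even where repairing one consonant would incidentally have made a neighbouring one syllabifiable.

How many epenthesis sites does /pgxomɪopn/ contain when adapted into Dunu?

The unsyllabifiable consonants are /p/, /g/, /n/; each receives one epenthetic vowel.

3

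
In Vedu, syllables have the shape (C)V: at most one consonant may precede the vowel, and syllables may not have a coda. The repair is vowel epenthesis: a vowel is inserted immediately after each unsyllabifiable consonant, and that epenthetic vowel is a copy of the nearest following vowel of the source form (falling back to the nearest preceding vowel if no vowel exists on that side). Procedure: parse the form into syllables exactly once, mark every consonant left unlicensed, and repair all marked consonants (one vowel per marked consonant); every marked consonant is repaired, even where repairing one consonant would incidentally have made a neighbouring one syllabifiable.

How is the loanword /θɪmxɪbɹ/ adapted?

The consonants /m/, /b/, /ɹ/ cannot be parsed into a legal (C)V syllable (no codas are permitted; onsets are limited to one consonant).
Epenthesis after each stranded consonant: /m/ → /mɪ/, /b/ → /bɪ/, /ɹ/ → /ɹɪ/.

θɪmɪxɪbɪɹɪ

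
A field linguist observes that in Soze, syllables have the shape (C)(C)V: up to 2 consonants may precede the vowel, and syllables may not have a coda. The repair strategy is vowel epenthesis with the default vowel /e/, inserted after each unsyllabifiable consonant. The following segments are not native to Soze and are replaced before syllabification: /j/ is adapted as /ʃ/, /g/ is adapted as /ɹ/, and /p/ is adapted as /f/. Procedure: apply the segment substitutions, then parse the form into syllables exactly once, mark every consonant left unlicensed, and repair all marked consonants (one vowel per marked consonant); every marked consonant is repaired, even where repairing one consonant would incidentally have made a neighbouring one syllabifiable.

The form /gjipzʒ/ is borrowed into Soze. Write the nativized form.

ɹʃifezeʒe

Substitution: /g/ → /ɹ/, /j/ → /ʃ/, /p/ → /f/, giving /ɹʃifzʒ/.
The consonants /f/, /z/, /ʒ/ cannot be parsed into a legal (C)(C)V syllable (no codas are permitted; onsets may contain at most 2 consonants).
Epenthesis after each stranded consonant: /f/ → /fe/, /z/ → /ze/, /ʒ/ → /ʒe/.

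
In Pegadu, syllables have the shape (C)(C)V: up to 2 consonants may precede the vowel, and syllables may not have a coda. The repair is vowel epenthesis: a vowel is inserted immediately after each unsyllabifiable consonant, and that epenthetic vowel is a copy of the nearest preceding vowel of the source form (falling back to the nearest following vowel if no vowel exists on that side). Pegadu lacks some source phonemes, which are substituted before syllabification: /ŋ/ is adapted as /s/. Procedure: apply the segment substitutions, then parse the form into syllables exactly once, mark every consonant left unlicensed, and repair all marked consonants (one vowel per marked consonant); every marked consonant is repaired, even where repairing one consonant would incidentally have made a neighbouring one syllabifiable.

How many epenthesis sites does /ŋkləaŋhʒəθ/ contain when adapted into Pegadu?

After substitution the input is /skləashʒəθ/.
The unsyllabifiable consonants are /s/, /s/, /θ/; each receives one epenthetic vowel.

3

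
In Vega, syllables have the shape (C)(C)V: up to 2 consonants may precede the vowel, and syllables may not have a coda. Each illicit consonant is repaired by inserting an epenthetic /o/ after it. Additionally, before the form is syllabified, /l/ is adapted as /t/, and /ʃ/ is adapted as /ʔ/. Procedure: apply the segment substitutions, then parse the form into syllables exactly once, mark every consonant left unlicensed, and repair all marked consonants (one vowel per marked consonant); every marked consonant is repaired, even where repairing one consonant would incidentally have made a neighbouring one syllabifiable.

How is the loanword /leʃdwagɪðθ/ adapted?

teʔodwagɪðoθo

Substitution: /l/ → /t/, /ʃ/ → /ʔ/, giving /teʔdwagɪðθ/.
Syllabifying with onset maximization leaves /ʔ/, /ð/, /θ/ stranded (no codas are permitted; onsets may contain at most 2 consonants).
Inserting the epenthetic vowel yields /ʔ/ → /ʔo/, /ð/ → /ðo/, /θ/ → /θo/.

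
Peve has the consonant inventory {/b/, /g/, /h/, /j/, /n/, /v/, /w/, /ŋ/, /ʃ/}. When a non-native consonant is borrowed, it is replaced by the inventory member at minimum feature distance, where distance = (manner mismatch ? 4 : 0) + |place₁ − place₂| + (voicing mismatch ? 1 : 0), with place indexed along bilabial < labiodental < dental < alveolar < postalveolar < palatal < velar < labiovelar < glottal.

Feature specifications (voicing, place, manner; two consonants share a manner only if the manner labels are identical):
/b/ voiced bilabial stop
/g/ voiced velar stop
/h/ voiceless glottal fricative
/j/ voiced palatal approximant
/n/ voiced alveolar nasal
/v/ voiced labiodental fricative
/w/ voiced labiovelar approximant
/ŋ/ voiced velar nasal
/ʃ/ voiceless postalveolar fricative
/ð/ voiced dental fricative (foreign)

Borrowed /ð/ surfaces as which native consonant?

/v/ is closest: same manner (fricative), place distance 1 (dental→labiodental), same voicing; total 1. Next closest is /ʃ/ at distance 3.

v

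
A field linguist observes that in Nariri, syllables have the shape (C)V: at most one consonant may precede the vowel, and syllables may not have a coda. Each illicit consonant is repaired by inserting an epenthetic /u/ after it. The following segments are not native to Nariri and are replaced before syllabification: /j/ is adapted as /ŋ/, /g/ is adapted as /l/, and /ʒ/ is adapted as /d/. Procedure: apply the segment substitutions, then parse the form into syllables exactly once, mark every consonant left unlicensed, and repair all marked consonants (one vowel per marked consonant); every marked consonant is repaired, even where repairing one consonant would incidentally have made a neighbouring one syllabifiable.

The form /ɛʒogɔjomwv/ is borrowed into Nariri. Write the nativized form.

ɛdolɔŋomuwuvu

Substitution: /ʒ/ → /d/, /g/ → /l/, /j/ → /ŋ/, giving /ɛdolɔŋomwv/.
Syllabifying with onset maximization leaves /m/, /w/, /v/ stranded (no codas are permitted; onsets are limited to one consonant).
Each unlicensed consonant becomes the onset of a new syllable: /m/ → /mu/, /w/ → /wu/, /v/ → /vu/.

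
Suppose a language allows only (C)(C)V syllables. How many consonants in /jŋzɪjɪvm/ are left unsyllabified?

3

The consonants /j/, /v/, /m/ cannot be parsed into a legal (C)(C)V syllable (no codas are permitted; onsets may contain at most 2 consonants).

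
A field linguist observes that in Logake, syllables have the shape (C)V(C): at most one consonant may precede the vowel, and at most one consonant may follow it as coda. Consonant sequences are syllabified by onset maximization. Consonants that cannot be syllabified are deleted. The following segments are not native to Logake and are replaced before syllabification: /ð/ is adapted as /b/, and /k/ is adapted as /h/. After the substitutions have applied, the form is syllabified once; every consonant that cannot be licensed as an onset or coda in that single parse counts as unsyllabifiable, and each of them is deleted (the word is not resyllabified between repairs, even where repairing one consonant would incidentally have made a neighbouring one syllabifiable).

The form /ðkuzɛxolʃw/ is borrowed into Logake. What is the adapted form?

huzɛxol

Substitution: /ð/ → /b/, /k/ → /h/, giving /bhuzɛxolʃw/.
Syllabifying with onset maximization leaves /b/, /ʃ/, /w/ stranded (at most one coda consonant is licensed; onsets are limited to one consonant).
Deletion applies to /b/, /ʃ/, /w/.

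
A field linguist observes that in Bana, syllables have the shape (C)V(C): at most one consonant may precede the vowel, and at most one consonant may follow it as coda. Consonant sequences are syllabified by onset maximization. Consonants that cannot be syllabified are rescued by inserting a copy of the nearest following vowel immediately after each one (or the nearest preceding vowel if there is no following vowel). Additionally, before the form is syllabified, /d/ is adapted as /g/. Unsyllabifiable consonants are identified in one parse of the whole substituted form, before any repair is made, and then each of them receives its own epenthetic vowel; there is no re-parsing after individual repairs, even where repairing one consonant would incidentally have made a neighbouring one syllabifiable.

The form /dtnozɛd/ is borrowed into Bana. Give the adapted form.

gotonozɛg

Substitution: /d/ → /g/, giving /gtnozɛg/.
The consonants /g/, /t/ cannot be parsed into a legal (C)V(C) syllable (at most one coda consonant is licensed; onsets are limited to one consonant).
Epenthesis after each stranded consonant: /g/ → /go/, /t/ → /to/.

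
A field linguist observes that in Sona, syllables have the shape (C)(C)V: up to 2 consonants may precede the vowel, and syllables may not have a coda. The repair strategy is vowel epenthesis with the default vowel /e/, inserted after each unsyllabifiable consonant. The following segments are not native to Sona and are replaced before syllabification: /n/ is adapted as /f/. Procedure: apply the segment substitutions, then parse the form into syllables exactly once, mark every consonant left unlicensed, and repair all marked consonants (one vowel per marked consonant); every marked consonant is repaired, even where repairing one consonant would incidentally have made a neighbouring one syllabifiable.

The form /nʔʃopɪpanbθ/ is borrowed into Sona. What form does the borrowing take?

feʔʃopɪpafebeθe

Substitution: /n/ → /f/, giving /fʔʃopɪpafbθ/.
Syllabifying with onset maximization leaves /f/, /f/, /b/, /θ/ stranded (no codas are permitted; onsets may contain at most 2 consonants).
Epenthesis after each stranded consonant: /f/ → /fe/, /f/ → /fe/, /b/ → /be/, /θ/ → /θe/.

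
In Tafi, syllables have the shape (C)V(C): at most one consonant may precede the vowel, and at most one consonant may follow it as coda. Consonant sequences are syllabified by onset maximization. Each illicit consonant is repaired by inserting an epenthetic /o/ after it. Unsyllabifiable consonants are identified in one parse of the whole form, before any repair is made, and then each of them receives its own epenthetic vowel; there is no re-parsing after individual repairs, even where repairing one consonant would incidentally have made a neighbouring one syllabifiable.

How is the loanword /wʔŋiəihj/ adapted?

woʔoŋiəihjo

Under (C)V(C), the unsyllabifiable consonants are /w/, /ʔ/, /j/ (at most one coda consonant is licensed; onsets are limited to one consonant).
Each unlicensed consonant becomes the onset of a new syllable: /w/ → /wo/, /ʔ/ → /ʔo/, /j/ → /jo/.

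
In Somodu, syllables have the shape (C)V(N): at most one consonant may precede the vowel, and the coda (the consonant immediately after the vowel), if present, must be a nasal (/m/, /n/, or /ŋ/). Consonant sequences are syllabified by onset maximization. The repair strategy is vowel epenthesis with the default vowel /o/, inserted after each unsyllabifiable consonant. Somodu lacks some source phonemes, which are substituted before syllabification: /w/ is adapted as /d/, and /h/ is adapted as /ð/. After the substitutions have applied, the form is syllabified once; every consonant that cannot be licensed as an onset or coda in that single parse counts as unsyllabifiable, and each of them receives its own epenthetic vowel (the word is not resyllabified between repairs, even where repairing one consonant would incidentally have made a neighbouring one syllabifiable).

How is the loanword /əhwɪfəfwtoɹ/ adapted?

əðodɪfəfodotoɹo

Substitution: /h/ → /ð/, /w/ → /d/, giving /əðdɪfəfdtoɹ/.
Under (C)V(N), the unsyllabifiable consonants are /ð/, /f/, /d/, /ɹ/ (only a nasal (/m/, /n/, or /ŋ/) is licensed in coda position; onsets are limited to one consonant).
Each unlicensed consonant becomes the onset of a new syllable: /ð/ → /ðo/, /f/ → /fo/, /d/ → /do/, /ɹ/ → /ɹo/.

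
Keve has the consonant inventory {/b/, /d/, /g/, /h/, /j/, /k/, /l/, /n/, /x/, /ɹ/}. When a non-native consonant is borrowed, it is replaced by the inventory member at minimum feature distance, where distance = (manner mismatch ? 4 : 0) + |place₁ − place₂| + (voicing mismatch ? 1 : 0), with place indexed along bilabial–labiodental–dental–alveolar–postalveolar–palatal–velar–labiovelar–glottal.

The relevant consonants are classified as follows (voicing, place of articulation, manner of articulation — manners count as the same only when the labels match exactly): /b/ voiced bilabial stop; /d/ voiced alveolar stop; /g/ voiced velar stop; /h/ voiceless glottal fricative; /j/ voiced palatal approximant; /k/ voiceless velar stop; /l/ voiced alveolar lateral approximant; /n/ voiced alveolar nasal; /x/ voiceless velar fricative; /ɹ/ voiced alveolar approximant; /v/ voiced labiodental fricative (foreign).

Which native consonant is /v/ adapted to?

b

/b/ is closest: manner differs (fricative→stop, +4), place distance 1 (labiodental→bilabial), same voicing; total 5. Next closest is /d/ at distance 6.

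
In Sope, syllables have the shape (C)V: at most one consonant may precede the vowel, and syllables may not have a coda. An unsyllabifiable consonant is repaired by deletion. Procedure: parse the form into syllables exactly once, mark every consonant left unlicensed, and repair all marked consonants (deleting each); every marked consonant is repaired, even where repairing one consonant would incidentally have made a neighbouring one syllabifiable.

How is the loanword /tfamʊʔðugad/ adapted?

Under (C)V, the unsyllabifiable consonants are /t/, /ʔ/, /d/ (no codas are permitted; onsets are limited to one consonant).
Each unlicensed consonant is deleted: /t/, /ʔ/, /d/.

famʊðuga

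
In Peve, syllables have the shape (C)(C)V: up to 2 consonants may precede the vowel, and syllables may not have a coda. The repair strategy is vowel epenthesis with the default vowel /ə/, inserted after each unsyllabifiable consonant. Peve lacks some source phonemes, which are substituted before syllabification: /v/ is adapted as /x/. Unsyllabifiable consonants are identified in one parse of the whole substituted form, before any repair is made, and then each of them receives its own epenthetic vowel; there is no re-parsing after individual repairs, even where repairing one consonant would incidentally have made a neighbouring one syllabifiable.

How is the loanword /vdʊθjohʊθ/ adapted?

Substitution: /v/ → /x/, giving /xdʊθjohʊθ/.
Under (C)(C)V, the unsyllabifiable consonants are /θ/ (no codas are permitted; onsets may contain at most 2 consonants).
Each unlicensed consonant becomes the onset of a new syllable: /θ/ → /θə/.

xdʊθjohʊθə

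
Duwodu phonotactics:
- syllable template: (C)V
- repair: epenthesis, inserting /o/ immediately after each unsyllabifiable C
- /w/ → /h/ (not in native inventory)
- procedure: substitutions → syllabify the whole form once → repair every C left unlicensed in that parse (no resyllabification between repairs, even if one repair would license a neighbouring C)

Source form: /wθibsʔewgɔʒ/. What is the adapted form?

Substitution: /w/ → /h/, giving /hθibsʔehgɔʒ/.
The consonants /h/, /b/, /s/, /h/, /ʒ/ cannot be parsed into a legal (C)V syllable (no codas are permitted; onsets are limited to one consonant).
Each unlicensed consonant becomes the onset of a new syllable: /h/ → /ho/, /b/ → /bo/, /s/ → /so/, /h/ → /ho/, /ʒ/ → /ʒo/.

hoθibosoʔehogɔʒo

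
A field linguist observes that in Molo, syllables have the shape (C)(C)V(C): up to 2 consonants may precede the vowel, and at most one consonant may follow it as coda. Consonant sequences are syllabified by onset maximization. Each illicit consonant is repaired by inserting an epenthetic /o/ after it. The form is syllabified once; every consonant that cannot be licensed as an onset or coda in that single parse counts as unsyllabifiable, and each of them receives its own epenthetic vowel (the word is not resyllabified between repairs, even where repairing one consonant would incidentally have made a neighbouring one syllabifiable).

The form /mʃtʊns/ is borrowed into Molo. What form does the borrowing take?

moʃtʊnso

Under (C)(C)V(C), the unsyllabifiable consonants are /m/, /s/ (at most one coda consonant is licensed; onsets may contain at most 2 consonants).
Epenthesis after each stranded consonant: /m/ → /mo/, /s/ → /so/.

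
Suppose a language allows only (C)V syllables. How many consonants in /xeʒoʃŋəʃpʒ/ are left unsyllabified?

Under (C)V, the unsyllabifiable consonants are /ʃ/, /ʃ/, /p/, /ʒ/ (no codas are permitted; onsets are limited to one consonant).

4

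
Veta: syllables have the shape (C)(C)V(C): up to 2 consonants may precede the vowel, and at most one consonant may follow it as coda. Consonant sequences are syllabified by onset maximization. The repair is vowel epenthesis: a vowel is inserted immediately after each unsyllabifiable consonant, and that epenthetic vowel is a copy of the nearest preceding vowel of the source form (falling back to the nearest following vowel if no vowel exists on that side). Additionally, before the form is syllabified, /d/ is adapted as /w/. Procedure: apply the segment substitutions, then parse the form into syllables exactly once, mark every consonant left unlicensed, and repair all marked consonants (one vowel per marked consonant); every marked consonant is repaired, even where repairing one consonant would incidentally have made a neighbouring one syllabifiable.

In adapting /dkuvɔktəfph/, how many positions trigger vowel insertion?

2

After substitution the input is /wkuvɔktəfph/.
The unsyllabifiable consonants are /p/, /h/; each receives one epenthetic vowel.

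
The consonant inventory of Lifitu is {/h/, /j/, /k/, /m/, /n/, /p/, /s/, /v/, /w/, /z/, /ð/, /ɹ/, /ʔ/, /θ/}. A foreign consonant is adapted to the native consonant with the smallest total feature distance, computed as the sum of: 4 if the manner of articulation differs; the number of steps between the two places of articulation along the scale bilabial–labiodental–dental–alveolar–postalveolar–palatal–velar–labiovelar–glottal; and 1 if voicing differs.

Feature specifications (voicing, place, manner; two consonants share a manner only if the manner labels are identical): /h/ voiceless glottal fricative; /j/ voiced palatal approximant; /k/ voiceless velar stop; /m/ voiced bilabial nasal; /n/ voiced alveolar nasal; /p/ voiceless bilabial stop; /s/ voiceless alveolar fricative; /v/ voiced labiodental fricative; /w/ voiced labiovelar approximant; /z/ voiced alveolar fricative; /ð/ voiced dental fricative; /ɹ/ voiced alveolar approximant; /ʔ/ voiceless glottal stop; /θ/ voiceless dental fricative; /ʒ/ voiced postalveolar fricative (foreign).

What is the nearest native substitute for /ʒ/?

z

/z/ is closest: same manner (fricative), place distance 1 (postalveolar→alveolar), same voicing; total 1. Next closest is /s/ at distance 2.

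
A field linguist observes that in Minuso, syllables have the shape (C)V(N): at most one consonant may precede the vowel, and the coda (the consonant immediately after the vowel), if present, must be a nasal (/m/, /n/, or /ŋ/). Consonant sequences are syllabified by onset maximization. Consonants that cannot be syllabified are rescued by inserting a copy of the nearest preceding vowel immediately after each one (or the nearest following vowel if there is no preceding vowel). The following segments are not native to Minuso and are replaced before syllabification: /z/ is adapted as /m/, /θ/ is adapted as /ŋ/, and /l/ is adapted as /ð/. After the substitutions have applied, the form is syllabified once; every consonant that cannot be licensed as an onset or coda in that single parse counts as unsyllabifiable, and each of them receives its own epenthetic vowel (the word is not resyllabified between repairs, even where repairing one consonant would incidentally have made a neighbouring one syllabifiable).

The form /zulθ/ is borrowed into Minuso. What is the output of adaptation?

Substitution: /z/ → /m/, /l/ → /ð/, /θ/ → /ŋ/, giving /muðŋ/.
The consonants /ð/, /ŋ/ cannot be parsed into a legal (C)V(N) syllable (only a nasal (/m/, /n/, or /ŋ/) is licensed in coda position; onsets are limited to one consonant).
Epenthesis after each stranded consonant: /ð/ → /ðu/, /ŋ/ → /ŋu/.

muðuŋu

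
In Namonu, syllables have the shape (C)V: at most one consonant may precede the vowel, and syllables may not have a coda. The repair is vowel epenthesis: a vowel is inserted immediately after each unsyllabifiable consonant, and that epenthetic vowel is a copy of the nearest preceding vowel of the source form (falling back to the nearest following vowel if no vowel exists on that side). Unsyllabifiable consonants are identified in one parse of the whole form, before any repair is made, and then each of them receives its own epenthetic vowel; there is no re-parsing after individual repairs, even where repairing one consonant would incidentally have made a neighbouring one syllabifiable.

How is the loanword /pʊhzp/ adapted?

pʊhʊzʊpʊ

Under (C)V, the unsyllabifiable consonants are /h/, /z/, /p/ (no codas are permitted; onsets are limited to one consonant).
Each unlicensed consonant becomes the onset of a new syllable: /h/ → /hʊ/, /z/ → /zʊ/, /p/ → /pʊ/.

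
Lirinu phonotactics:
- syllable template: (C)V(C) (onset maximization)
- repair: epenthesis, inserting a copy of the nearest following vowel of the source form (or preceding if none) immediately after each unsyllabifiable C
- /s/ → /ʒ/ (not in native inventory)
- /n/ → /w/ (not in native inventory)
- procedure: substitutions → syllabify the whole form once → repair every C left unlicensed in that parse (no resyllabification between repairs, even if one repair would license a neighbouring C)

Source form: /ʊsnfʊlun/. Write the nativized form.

ʊʒwʊfʊluw

Substitution: /s/ → /ʒ/, /n/ → /w/, giving /ʊʒwfʊluw/.
The consonants /w/ cannot be parsed into a legal (C)V(C) syllable (at most one coda consonant is licensed; onsets are limited to one consonant).
Inserting the epenthetic vowel yields /w/ → /wʊ/.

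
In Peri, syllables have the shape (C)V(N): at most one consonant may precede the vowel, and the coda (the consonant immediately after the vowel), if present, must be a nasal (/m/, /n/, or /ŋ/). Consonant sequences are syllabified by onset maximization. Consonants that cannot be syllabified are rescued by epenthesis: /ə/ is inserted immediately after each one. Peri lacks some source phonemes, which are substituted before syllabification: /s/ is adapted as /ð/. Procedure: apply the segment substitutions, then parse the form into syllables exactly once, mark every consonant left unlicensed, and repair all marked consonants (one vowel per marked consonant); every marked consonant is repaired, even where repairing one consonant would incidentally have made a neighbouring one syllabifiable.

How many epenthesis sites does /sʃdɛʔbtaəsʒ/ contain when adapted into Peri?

6

After substitution the input is /ðʃdɛʔbtaəðʒ/.
The unsyllabifiable consonants are /ð/, /ʃ/, /ʔ/, /b/, /ð/, /ʒ/; each receives one epenthetic vowel.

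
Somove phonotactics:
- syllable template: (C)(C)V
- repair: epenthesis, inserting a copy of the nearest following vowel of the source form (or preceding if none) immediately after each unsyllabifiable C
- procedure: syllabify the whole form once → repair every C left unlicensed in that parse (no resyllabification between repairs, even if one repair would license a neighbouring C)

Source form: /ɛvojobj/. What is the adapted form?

ɛvojobojo

Under (C)(C)V, the unsyllabifiable consonants are /b/, /j/ (no codas are permitted; onsets may contain at most 2 consonants).
Epenthesis after each stranded consonant: /b/ → /bo/, /j/ → /jo/.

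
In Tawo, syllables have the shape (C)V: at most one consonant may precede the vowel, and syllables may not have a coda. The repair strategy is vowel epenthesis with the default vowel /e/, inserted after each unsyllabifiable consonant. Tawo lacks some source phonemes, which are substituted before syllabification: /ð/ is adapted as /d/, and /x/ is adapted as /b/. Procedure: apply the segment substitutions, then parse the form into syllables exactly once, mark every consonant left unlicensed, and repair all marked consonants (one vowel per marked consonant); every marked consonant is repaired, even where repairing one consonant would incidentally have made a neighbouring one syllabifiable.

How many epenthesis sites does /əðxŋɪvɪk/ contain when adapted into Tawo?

3

After substitution the input is /ədbŋɪvɪk/.
The unsyllabifiable consonants are /d/, /b/, /k/; each receives one epenthetic vowel.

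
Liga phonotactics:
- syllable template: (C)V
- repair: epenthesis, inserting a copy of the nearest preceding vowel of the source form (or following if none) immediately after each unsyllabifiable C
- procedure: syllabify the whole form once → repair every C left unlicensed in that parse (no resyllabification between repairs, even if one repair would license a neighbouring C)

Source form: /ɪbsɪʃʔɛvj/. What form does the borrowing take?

Syllabifying with onset maximization leaves /b/, /ʃ/, /v/, /j/ stranded (no codas are permitted; onsets are limited to one consonant).
Epenthesis after each stranded consonant: /b/ → /bɪ/, /ʃ/ → /ʃɪ/, /v/ → /vɛ/, /j/ → /jɛ/.

ɪbɪsɪʃɪʔɛvɛjɛ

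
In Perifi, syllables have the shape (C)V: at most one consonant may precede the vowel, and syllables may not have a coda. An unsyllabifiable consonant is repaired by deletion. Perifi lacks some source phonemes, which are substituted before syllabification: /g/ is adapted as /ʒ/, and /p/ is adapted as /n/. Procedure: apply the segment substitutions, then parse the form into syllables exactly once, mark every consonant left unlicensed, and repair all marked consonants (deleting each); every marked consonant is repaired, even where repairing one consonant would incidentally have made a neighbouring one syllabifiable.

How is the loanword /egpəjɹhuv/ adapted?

Substitution: /g/ → /ʒ/, /p/ → /n/, giving /eʒnəjɹhuv/.
Syllabifying with onset maximization leaves /ʒ/, /j/, /ɹ/, /v/ stranded (no codas are permitted; onsets are limited to one consonant).
Each unlicensed consonant is deleted: /ʒ/, /j/, /ɹ/, /v/.

enəhu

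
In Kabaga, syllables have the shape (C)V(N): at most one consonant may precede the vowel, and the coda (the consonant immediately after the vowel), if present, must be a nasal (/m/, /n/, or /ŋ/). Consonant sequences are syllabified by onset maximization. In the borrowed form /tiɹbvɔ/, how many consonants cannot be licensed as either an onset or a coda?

The consonants /ɹ/, /b/ cannot be parsed into a legal (C)V(N) syllable (only a nasal (/m/, /n/, or /ŋ/) is licensed in coda position; onsets are limited to one consonant).

2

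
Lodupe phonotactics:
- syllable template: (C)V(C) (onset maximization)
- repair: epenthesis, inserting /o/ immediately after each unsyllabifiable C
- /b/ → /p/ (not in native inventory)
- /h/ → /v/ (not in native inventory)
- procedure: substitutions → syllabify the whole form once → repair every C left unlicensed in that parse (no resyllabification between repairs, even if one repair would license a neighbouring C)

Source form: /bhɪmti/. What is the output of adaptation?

povɪmti

Substitution: /b/ → /p/, /h/ → /v/, giving /pvɪmti/.
Under (C)V(C), the unsyllabifiable consonants are /p/ (at most one coda consonant is licensed; onsets are limited to one consonant).
Inserting the epenthetic vowel yields /p/ → /po/.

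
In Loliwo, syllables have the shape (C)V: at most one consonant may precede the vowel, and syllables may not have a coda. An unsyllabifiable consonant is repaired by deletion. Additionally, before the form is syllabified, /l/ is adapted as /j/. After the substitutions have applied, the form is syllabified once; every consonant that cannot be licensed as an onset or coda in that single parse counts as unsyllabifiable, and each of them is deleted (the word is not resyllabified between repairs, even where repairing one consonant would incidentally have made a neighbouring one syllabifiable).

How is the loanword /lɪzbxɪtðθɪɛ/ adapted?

jɪxɪθɪɛ

Substitution: /l/ → /j/, giving /jɪzbxɪtðθɪɛ/.
The consonants /z/, /b/, /t/, /ð/ cannot be parsed into a legal (C)V syllable (no codas are permitted; onsets are limited to one consonant).
Deleting the stranded consonants removes /z/, /b/, /t/, /ð/.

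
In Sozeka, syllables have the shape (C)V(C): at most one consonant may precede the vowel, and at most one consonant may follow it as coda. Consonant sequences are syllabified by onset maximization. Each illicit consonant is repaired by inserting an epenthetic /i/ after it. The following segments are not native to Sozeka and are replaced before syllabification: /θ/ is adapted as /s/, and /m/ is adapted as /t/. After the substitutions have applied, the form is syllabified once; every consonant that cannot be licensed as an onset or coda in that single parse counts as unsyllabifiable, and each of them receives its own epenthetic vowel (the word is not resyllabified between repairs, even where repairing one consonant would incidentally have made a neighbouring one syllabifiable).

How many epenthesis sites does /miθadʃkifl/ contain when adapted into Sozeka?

2

After substitution the input is /tisadʃkifl/.
The unsyllabifiable consonants are /ʃ/, /l/; each receives one epenthetic vowel.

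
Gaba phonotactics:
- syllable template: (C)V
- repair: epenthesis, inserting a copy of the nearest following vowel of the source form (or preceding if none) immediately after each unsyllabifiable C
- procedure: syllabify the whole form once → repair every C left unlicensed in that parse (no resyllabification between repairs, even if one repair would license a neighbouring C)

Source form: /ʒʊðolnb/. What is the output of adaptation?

Syllabifying with onset maximization leaves /l/, /n/, /b/ stranded (no codas are permitted; onsets are limited to one consonant).
Each unlicensed consonant becomes the onset of a new syllable: /l/ → /lo/, /n/ → /no/, /b/ → /bo/.

ʒʊðolonobo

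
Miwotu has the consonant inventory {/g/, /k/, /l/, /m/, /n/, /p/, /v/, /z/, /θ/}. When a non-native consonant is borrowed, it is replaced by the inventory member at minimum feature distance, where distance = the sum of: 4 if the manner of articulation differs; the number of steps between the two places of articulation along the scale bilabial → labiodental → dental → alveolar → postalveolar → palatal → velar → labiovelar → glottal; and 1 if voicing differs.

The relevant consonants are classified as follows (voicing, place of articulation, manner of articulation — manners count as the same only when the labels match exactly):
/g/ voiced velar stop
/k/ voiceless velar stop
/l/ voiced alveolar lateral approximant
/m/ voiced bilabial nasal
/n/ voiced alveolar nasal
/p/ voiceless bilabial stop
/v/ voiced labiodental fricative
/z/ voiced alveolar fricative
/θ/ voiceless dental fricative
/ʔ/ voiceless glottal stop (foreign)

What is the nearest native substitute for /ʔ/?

/k/ is closest: same manner (stop), place distance 2 (glottal→velar), same voicing; total 2. Next closest is /g/ at distance 3.

k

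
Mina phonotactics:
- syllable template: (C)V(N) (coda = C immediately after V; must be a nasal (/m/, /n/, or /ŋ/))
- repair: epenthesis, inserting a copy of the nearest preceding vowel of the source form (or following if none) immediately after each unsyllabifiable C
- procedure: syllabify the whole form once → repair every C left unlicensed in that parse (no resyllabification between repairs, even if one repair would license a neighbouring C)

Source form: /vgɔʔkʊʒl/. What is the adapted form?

vɔgɔʔɔkʊʒʊlʊ

Under (C)V(N), the unsyllabifiable consonants are /v/, /ʔ/, /ʒ/, /l/ (only a nasal (/m/, /n/, or /ŋ/) is licensed in coda position; onsets are limited to one consonant).
Inserting the epenthetic vowel yields /v/ → /vɔ/, /ʔ/ → /ʔɔ/, /ʒ/ → /ʒʊ/, /l/ → /lʊ/.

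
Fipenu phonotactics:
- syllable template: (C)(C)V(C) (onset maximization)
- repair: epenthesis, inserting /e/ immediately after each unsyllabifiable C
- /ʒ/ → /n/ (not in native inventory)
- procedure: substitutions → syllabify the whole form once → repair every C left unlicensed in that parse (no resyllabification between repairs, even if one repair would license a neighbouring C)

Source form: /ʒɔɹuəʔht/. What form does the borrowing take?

nɔɹuəʔhete

Substitution: /ʒ/ → /n/, giving /nɔɹuəʔht/.
Syllabifying with onset maximization leaves /h/, /t/ stranded (at most one coda consonant is licensed; onsets may contain at most 2 consonants).
Epenthesis after each stranded consonant: /h/ → /he/, /t/ → /te/.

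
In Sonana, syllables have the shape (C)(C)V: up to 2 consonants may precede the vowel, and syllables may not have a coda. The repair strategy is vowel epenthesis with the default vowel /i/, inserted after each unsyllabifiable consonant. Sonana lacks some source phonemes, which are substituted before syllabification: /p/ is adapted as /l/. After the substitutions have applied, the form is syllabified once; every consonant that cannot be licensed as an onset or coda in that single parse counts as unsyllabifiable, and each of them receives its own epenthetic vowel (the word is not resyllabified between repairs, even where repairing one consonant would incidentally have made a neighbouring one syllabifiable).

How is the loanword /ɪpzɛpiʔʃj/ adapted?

ɪlzɛliʔiʃiji

Substitution: /p/ → /l/, giving /ɪlzɛliʔʃj/.
Syllabifying with onset maximization leaves /ʔ/, /ʃ/, /j/ stranded (no codas are permitted; onsets may contain at most 2 consonants).
Epenthesis after each stranded consonant: /ʔ/ → /ʔi/, /ʃ/ → /ʃi/, /j/ → /ji/.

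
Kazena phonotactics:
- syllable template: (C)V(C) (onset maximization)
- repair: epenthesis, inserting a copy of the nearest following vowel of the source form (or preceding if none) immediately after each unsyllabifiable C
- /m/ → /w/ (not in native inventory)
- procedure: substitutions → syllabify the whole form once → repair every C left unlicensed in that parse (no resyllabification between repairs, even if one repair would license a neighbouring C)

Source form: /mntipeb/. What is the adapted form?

Substitution: /m/ → /w/, giving /wntipeb/.
Syllabifying with onset maximization leaves /w/, /n/ stranded (at most one coda consonant is licensed; onsets are limited to one consonant).
Each unlicensed consonant becomes the onset of a new syllable: /w/ → /wi/, /n/ → /ni/.

winitipeb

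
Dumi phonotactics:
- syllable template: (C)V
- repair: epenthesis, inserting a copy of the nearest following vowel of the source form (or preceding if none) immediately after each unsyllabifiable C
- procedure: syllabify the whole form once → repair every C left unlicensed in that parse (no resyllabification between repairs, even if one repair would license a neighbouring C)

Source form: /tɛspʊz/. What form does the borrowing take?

Syllabifying with onset maximization leaves /s/, /z/ stranded (no codas are permitted; onsets are limited to one consonant).
Each unlicensed consonant becomes the onset of a new syllable: /s/ → /sʊ/, /z/ → /zʊ/.

tɛsʊpʊzʊ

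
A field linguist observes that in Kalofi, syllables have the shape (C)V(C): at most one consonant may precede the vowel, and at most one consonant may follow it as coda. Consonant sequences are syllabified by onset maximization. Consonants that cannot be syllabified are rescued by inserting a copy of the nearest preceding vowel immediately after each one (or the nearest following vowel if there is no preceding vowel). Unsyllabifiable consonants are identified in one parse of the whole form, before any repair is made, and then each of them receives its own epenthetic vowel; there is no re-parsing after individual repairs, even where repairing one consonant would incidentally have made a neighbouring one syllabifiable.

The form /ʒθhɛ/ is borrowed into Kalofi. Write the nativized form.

Syllabifying with onset maximization leaves /ʒ/, /θ/ stranded (at most one coda consonant is licensed; onsets are limited to one consonant).
Each unlicensed consonant becomes the onset of a new syllable: /ʒ/ → /ʒɛ/, /θ/ → /θɛ/.

ʒɛθɛhɛ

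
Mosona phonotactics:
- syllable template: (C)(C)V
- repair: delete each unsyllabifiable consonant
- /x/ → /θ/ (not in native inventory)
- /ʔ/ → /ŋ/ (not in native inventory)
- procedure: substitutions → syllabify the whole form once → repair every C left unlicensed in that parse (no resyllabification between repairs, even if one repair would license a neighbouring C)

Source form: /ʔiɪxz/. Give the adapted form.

ŋiɪ

Substitution: /ʔ/ → /ŋ/, /x/ → /θ/, giving /ŋiɪθz/.
The consonants /θ/, /z/ cannot be parsed into a legal (C)(C)V syllable (no codas are permitted; onsets may contain at most 2 consonants).
Deleting the stranded consonants removes /θ/, /z/.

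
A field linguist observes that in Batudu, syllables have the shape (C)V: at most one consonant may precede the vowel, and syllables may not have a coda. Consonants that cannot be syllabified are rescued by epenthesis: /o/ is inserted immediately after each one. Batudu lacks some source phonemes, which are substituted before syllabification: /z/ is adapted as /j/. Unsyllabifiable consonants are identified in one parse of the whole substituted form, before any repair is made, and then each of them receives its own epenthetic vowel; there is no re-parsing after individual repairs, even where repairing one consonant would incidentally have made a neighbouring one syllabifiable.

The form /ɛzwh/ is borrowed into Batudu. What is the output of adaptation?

Substitution: /z/ → /j/, giving /ɛjwh/.
The consonants /j/, /w/, /h/ cannot be parsed into a legal (C)V syllable (no codas are permitted; onsets are limited to one consonant).
Each unlicensed consonant becomes the onset of a new syllable: /j/ → /jo/, /w/ → /wo/, /h/ → /ho/.

ɛjowoho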